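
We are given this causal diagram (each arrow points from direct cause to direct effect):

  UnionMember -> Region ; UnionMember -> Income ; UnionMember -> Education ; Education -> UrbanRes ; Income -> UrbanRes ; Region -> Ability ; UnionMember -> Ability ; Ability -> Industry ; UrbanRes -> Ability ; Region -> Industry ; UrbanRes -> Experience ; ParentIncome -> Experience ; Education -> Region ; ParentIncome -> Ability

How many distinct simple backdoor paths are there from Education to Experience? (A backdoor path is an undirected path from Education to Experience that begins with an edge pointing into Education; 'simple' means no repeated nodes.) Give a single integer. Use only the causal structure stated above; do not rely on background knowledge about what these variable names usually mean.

8

A backdoor path from Education to Experience is any simple undirected path whose first edge points into Education (i.e. leaves Education via a parent).
Parents of Education: {UnionMember}.
Enumerating:
  P1: Education <- UnionMember -> Income -> UrbanRes -> Ability <- ParentIncome -> Experience
  P2: Education <- UnionMember -> Income -> UrbanRes -> Experience
  P3: Education <- UnionMember -> Region -> Ability <- ParentIncome -> Experience
  P4: Education <- UnionMember -> Region -> Ability <- UrbanRes -> Experience
  P5: Education <- UnionMember -> Region -> Industry <- Ability <- ParentIncome -> Experience
  P6: Education <- UnionMember -> Region -> Industry <- Ability <- UrbanRes -> Experience
  P7: Education <- UnionMember -> Ability <- ParentIncome -> Experience
  P8: Education <- UnionMember -> Ability <- UrbanRes -> Experience
That exhausts the simple backdoor paths. Count: 8.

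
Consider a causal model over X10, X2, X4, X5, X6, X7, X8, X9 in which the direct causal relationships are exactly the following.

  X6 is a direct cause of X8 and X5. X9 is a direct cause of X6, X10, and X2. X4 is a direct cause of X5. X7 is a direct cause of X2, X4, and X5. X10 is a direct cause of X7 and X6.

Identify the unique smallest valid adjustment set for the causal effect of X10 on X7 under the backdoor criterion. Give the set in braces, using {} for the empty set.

Variables eligible for adjustment (non-descendants of X10, excluding X10 and X7): {X9}.
Backdoor paths from X10 to X7:
  P1: X10 <- X9 -> X6 -> X5 <- X7
  P2: X10 <- X9 -> X6 -> X5 <- X4 <- X7
  P3: X10 <- X9 -> X2 <- X7
Each backdoor path contains an unconditioned collider, so every path is already blocked with the empty conditioning set:
  P1: blocked at collider X5 (neither it nor any descendant is in the conditioning set).
  P2: blocked at collider X5 (neither it nor any descendant is in the conditioning set).
  P3: blocked at collider X2 (neither it nor any descendant is in the conditioning set).
The empty set is therefore the unique smallest valid set.

{}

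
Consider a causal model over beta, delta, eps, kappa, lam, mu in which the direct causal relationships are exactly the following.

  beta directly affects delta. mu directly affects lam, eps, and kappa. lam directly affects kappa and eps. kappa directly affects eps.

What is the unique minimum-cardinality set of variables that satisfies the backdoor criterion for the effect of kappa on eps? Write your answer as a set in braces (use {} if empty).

{lam, mu}

Variables eligible for adjustment (non-descendants of kappa, excluding kappa and eps): {beta, delta, lam, mu}.
Backdoor paths from kappa to eps:
  P1: kappa <- mu -> lam -> eps
  P2: kappa <- mu -> eps
  P3: kappa <- lam <- mu -> eps
  P4: kappa <- lam -> eps
The empty set is not sufficient: P1 (kappa <- mu -> lam -> eps) has no collider blocking it and no conditioned non-collider, so it is open.
Try {lam, mu}:
  P1: blocked at fork node mu ∈ conditioning set.
  P2: blocked at fork node mu ∈ conditioning set.
  P3: blocked at chain node lam ∈ conditioning set.
  P4: blocked at fork node lam ∈ conditioning set.
{lam, mu} contains no descendant of kappa and blocks every backdoor path.
Every element of {lam, mu} is needed (dropping lam leaves P4 open; dropping mu leaves P2 open), so no proper subset is valid.
Among all size-2 subsets of the eligible variables, only {lam, mu} blocks every backdoor path, so it is the unique smallest valid adjustment set.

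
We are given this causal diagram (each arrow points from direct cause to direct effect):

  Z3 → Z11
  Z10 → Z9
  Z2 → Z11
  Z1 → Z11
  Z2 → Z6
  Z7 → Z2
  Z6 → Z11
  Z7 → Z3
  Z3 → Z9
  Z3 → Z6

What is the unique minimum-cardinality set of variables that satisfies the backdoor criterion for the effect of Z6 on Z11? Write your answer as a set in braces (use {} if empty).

Variables eligible for adjustment (non-descendants of Z6, excluding Z6 and Z11): {Z1, Z10, Z2, Z3, Z7, Z9}.
Backdoor paths from Z6 to Z11:
  P1: Z6 <- Z3 <- Z7 -> Z2 -> Z11
  P2: Z6 <- Z3 -> Z11
  P3: Z6 <- Z2 <- Z7 -> Z3 -> Z11
  P4: Z6 <- Z2 -> Z11
The empty set is not sufficient: P1 (Z6 <- Z3 <- Z7 -> Z2 -> Z11) has no collider blocking it and no conditioned non-collider, so it is open.
Try {Z2, Z3}:
  P1: blocked at chain node Z3 ∈ conditioning set.
  P2: blocked at fork node Z3 ∈ conditioning set.
  P3: blocked at chain node Z2 ∈ conditioning set.
  P4: blocked at fork node Z2 ∈ conditioning set.
{Z2, Z3} contains no descendant of Z6 and blocks every backdoor path.
Every element of {Z2, Z3} is needed (dropping Z2 leaves P4 open; dropping Z3 leaves P2 open), so no proper subset is valid.
Among all size-2 subsets of the eligible variables, only {Z2, Z3} blocks every backdoor path, so it is the unique smallest valid adjustment set.

{Z2, Z3}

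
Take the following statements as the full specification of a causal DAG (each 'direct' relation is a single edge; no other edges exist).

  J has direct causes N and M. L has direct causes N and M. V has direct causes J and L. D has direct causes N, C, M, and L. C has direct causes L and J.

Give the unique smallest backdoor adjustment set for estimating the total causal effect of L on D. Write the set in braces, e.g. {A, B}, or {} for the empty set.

{M, N}

Variables eligible for adjustment (non-descendants of L, excluding L and D): {J, M, N}.
Backdoor paths from L to D:
  P1: L <- N -> J <- M -> D
  P2: L <- N -> J -> C -> D
  P3: L <- N -> D
  P4: L <- M -> J <- N -> D
  P5: L <- M -> J -> C -> D
  P6: L <- M -> D
The empty set is not sufficient: P2 (L <- N -> J -> C -> D) has no collider blocking it and no conditioned non-collider, so it is open.
Try {M, N}:
  P1: blocked at fork node N ∈ conditioning set.
  P2: blocked at fork node N ∈ conditioning set.
  P3: blocked at fork node N ∈ conditioning set.
  P4: blocked at fork node M ∈ conditioning set.
  P5: blocked at fork node M ∈ conditioning set.
  P6: blocked at fork node M ∈ conditioning set.
{M, N} contains no descendant of L and blocks every backdoor path.
Every element of {M, N} is needed (dropping M leaves P5 open; dropping N leaves P2 open), so no proper subset is valid.
Among all size-2 subsets of the eligible variables, only {M, N} blocks every backdoor path, so it is the unique smallest valid adjustment set.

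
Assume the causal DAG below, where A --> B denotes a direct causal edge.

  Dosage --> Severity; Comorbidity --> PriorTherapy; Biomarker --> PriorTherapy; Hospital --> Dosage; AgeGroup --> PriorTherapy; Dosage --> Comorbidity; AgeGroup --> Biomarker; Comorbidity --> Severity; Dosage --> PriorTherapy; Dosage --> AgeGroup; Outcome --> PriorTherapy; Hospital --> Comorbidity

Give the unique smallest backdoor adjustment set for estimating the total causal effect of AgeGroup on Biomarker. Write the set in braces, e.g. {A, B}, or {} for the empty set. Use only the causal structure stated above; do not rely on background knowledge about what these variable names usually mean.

Variables eligible for adjustment (non-descendants of AgeGroup, excluding AgeGroup and Biomarker): {Comorbidity, Dosage, Hospital, Outcome, Severity}.
Backdoor paths from AgeGroup to Biomarker:
  P1: AgeGroup <- Dosage <- Hospital -> Comorbidity -> PriorTherapy <- Biomarker
  P2: AgeGroup <- Dosage -> Comorbidity -> PriorTherapy <- Biomarker
  P3: AgeGroup <- Dosage -> Severity <- Comorbidity -> PriorTherapy <- Biomarker
  P4: AgeGroup <- Dosage -> PriorTherapy <- Biomarker
Each backdoor path contains an unconditioned collider, so every path is already blocked with the empty conditioning set:
  P1: blocked at collider PriorTherapy (neither it nor any descendant is in the conditioning set).
  P2: blocked at collider PriorTherapy (neither it nor any descendant is in the conditioning set).
  P3: blocked at collider Severity (neither it nor any descendant is in the conditioning set).
  P4: blocked at collider PriorTherapy (neither it nor any descendant is in the conditioning set).
The empty set is therefore the unique smallest valid set.

{}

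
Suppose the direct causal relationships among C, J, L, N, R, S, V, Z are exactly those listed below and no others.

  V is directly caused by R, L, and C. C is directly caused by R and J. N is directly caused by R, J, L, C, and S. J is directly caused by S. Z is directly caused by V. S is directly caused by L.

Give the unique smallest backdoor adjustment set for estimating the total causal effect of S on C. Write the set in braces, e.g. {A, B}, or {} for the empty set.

{}

Variables eligible for adjustment (non-descendants of S, excluding S and C): {L, R}.
Backdoor paths from S to C:
  P1: S <- L -> N <- R -> C
  P2: S <- L -> N <- R -> V <- C
  P3: S <- L -> N <- J -> C
  P4: S <- L -> N <- C
  P5: S <- L -> V <- R -> C
  P6: S <- L -> V <- R -> N <- J -> C
  P7: S <- L -> V <- R -> N <- C
  P8: S <- L -> V <- C
Each backdoor path contains an unconditioned collider, so every path is already blocked with the empty conditioning set:
  P1: blocked at collider N (neither it nor any descendant is in the conditioning set).
  P2: blocked at collider N (neither it nor any descendant is in the conditioning set).
  P3: blocked at collider N (neither it nor any descendant is in the conditioning set).
  P4: blocked at collider N (neither it nor any descendant is in the conditioning set).
  P5: blocked at collider V (neither it nor any descendant is in the conditioning set).
  P6: blocked at collider V (neither it nor any descendant is in the conditioning set).
  P7: blocked at collider V (neither it nor any descendant is in the conditioning set).
  P8: blocked at collider V (neither it nor any descendant is in the conditioning set).
The empty set is therefore the unique smallest valid set.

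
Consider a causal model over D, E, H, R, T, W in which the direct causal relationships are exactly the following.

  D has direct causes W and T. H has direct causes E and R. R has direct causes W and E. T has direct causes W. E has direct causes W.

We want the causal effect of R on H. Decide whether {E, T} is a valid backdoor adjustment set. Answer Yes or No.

Yes

Backdoor paths from R to H (paths whose first edge points into R):
  P1: R <- W -> E -> H
  P2: R <- E -> H
Condition 1 (no descendant of R in the set): holds — descendants of R are {H}; none are in {E, T}.
Condition 2 (every backdoor path blocked by {E, T}):
  P1: blocked at chain node E ∈ conditioning set.
  P2: blocked at fork node E ∈ conditioning set.
{E, T} satisfies the backdoor criterion.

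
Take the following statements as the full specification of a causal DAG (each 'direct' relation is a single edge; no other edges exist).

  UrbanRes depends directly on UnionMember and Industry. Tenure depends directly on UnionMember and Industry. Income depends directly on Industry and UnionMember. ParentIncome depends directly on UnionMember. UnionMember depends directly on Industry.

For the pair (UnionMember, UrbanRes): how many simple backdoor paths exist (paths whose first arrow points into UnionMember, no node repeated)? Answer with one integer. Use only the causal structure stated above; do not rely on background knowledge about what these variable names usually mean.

1

A backdoor path from UnionMember to UrbanRes is any simple undirected path whose first edge points into UnionMember (i.e. leaves UnionMember via a parent).
Parents of UnionMember: {Industry}.
Enumerating:
  P1: UnionMember <- Industry -> UrbanRes
That exhausts the simple backdoor paths. Count: 1.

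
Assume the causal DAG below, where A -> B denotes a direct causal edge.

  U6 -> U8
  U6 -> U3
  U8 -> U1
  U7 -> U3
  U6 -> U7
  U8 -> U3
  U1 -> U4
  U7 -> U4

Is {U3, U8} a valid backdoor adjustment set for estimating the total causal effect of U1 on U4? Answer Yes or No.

Backdoor paths from U1 to U4 (paths whose first edge points into U1):
  P1: U1 <- U8 <- U6 -> U7 -> U4
  P2: U1 <- U8 <- U6 -> U3 <- U7 -> U4
  P3: U1 <- U8 -> U3 <- U6 -> U7 -> U4
  P4: U1 <- U8 -> U3 <- U7 -> U4
Condition 1 (no descendant of U1 in the set): holds — descendants of U1 are {U4}; none are in {U3, U8}.
Condition 2 (every backdoor path blocked by {U3, U8}):
  P1: blocked at chain node U8 ∈ conditioning set.
  P2: blocked at chain node U8 ∈ conditioning set.
  P3: blocked at fork node U8 ∈ conditioning set.
  P4: blocked at fork node U8 ∈ conditioning set.
{U3, U8} satisfies the backdoor criterion.

Yes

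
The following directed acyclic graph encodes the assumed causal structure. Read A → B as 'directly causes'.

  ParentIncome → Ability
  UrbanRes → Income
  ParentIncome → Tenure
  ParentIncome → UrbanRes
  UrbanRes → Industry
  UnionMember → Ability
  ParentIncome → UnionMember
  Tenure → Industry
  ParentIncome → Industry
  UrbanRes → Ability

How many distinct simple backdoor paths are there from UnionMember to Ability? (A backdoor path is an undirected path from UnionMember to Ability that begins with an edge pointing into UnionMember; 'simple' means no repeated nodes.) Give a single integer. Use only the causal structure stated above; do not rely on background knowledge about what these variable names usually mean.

A backdoor path from UnionMember to Ability is any simple undirected path whose first edge points into UnionMember (i.e. leaves UnionMember via a parent).
Parents of UnionMember: {ParentIncome}.
Enumerating:
  P1: UnionMember <- ParentIncome -> UrbanRes -> Ability
  P2: UnionMember <- ParentIncome -> Tenure -> Industry <- UrbanRes -> Ability
  P3: UnionMember <- ParentIncome -> Industry <- UrbanRes -> Ability
  P4: UnionMember <- ParentIncome -> Ability
That exhausts the simple backdoor paths. Count: 4.

4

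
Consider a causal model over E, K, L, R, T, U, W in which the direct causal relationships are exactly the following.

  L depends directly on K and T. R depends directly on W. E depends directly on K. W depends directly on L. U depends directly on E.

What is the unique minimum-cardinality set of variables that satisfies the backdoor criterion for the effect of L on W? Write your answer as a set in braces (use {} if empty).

{}

Variables eligible for adjustment (non-descendants of L, excluding L and W): {E, K, T, U}.
Backdoor paths from L to W:
  (none)
With no backdoor paths the empty set already satisfies the criterion, and it is trivially minimal.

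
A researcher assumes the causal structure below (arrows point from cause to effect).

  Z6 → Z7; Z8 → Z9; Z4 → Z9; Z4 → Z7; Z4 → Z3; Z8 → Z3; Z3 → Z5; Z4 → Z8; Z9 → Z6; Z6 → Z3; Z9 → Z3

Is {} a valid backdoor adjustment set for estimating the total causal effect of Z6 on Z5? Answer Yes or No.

Backdoor paths from Z6 to Z5 (paths whose first edge points into Z6):
  P1: Z6 <- Z9 <- Z4 -> Z8 -> Z3 -> Z5
  P2: Z6 <- Z9 <- Z4 -> Z3 -> Z5
  P3: Z6 <- Z9 <- Z8 <- Z4 -> Z3 -> Z5
  P4: Z6 <- Z9 <- Z8 -> Z3 -> Z5
  P5: Z6 <- Z9 -> Z3 -> Z5
Condition 1 (no descendant of Z6 in the set): holds — descendants of Z6 are {Z3, Z5, Z7}; none are in {}.
Condition 2 (every backdoor path blocked by {}):
  P1: open — no interior node is in the conditioning set.
  P2: open — no interior node is in the conditioning set.
  P3: open — no interior node is in the conditioning set.
  P4: open — no interior node is in the conditioning set.
  P5: open — no interior node is in the conditioning set.
{} does not satisfy the backdoor criterion.

No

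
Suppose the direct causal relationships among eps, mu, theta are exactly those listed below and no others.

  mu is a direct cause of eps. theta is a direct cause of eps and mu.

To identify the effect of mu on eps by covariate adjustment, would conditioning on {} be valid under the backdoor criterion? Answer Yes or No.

Backdoor paths from mu to eps (paths whose first edge points into mu):
  P1: mu <- theta -> eps
Condition 1 (no descendant of mu in the set): holds — descendants of mu are {eps}; none are in {}.
Condition 2 (every backdoor path blocked by {}):
  P1: open — no interior node is in the conditioning set.
{} does not satisfy the backdoor criterion.

No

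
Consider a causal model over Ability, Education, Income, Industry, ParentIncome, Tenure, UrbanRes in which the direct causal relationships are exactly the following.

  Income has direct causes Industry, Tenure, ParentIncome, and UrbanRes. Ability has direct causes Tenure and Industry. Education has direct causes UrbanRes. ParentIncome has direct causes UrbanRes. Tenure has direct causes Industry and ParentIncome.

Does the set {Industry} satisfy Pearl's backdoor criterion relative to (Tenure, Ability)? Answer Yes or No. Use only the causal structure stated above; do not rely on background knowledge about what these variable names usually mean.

Backdoor paths from Tenure to Ability (paths whose first edge points into Tenure):
  P1: Tenure <- ParentIncome <- UrbanRes -> Income <- Industry -> Ability
  P2: Tenure <- ParentIncome -> Income <- Industry -> Ability
  P3: Tenure <- Industry -> Ability
Condition 1 (no descendant of Tenure in the set): holds — descendants of Tenure are {Ability, Income}; none are in {Industry}.
Condition 2 (every backdoor path blocked by {Industry}):
  P1: blocked at collider Income (neither it nor any descendant is in the conditioning set).
  P2: blocked at collider Income (neither it nor any descendant is in the conditioning set).
  P3: blocked at fork node Industry ∈ conditioning set.
{Industry} satisfies the backdoor criterion.

Yes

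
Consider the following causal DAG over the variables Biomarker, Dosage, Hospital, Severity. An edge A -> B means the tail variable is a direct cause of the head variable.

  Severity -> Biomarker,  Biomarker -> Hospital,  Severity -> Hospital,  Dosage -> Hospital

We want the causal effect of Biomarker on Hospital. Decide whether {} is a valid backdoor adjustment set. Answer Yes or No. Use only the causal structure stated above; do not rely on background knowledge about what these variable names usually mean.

No

Backdoor paths from Biomarker to Hospital (paths whose first edge points into Biomarker):
  P1: Biomarker <- Severity -> Hospital
Condition 1 (no descendant of Biomarker in the set): holds — descendants of Biomarker are {Hospital}; none are in {}.
Condition 2 (every backdoor path blocked by {}):
  P1: open — no interior node is in the conditioning set.
{} does not satisfy the backdoor criterion.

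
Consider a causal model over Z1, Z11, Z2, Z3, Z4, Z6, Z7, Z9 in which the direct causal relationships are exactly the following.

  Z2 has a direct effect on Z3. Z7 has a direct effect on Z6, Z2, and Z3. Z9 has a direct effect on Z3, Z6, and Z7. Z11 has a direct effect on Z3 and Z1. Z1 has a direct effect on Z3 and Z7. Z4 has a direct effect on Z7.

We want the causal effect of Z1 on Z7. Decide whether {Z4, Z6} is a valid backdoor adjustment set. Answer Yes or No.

No

Backdoor paths from Z1 to Z7 (paths whose first edge points into Z1):
  P1: Z1 <- Z11 -> Z3 <- Z9 -> Z7
  P2: Z1 <- Z11 -> Z3 <- Z9 -> Z6 <- Z7
  P3: Z1 <- Z11 -> Z3 <- Z7
  P4: Z1 <- Z11 -> Z3 <- Z2 <- Z7
Condition 1 (no descendant of Z1 in the set): FAILS — Z6 is a descendant of Z1.
Condition 2 (every backdoor path blocked by {Z4, Z6}):
  P1: blocked at collider Z3 (neither it nor any descendant is in the conditioning set).
  P2: blocked at collider Z3 (neither it nor any descendant is in the conditioning set).
  P3: blocked at collider Z3 (neither it nor any descendant is in the conditioning set).
  P4: blocked at collider Z3 (neither it nor any descendant is in the conditioning set).
{Z4, Z6} does not satisfy the backdoor criterion.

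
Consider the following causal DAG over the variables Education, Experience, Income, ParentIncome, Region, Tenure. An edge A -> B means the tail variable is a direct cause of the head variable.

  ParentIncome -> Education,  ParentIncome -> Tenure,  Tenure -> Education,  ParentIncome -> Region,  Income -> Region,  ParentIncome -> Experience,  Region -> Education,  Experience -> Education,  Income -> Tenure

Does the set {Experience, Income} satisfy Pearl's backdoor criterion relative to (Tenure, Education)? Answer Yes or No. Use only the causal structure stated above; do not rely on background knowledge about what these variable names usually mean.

No

Backdoor paths from Tenure to Education (paths whose first edge points into Tenure):
  P1: Tenure <- Income -> Region <- ParentIncome -> Experience -> Education
  P2: Tenure <- Income -> Region <- ParentIncome -> Education
  P3: Tenure <- Income -> Region -> Education
  P4: Tenure <- ParentIncome -> Region -> Education
  P5: Tenure <- ParentIncome -> Experience -> Education
  P6: Tenure <- ParentIncome -> Education
Condition 1 (no descendant of Tenure in the set): holds — descendants of Tenure are {Education}; none are in {Experience, Income}.
Condition 2 (every backdoor path blocked by {Experience, Income}):
  P1: blocked at fork node Income ∈ conditioning set.
  P2: blocked at fork node Income ∈ conditioning set.
  P3: blocked at fork node Income ∈ conditioning set.
  P4: open — no interior node is in the conditioning set.
  P5: blocked at chain node Experience ∈ conditioning set.
  P6: open — no interior node is in the conditioning set.
{Experience, Income} does not satisfy the backdoor criterion.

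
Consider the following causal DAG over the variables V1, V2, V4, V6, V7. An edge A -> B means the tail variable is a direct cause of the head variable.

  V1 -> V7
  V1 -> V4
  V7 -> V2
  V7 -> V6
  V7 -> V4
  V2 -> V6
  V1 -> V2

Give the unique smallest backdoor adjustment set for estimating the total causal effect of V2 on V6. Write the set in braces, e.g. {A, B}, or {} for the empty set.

{V7}

Variables eligible for adjustment (non-descendants of V2, excluding V2 and V6): {V1, V4, V7}.
Backdoor paths from V2 to V6:
  P1: V2 <- V1 -> V7 -> V6
  P2: V2 <- V1 -> V4 <- V7 -> V6
  P3: V2 <- V7 -> V6
The empty set is not sufficient: P1 (V2 <- V1 -> V7 -> V6) has no collider blocking it and no conditioned non-collider, so it is open.
Try {V7}:
  P1: blocked at chain node V7 ∈ conditioning set.
  P2: blocked at collider V4 (neither it nor any descendant is in the conditioning set).
  P3: blocked at fork node V7 ∈ conditioning set.
{V7} contains no descendant of V2 and blocks every backdoor path.
No other singleton works — e.g. {V1} leaves P3 open — so {V7} is the unique smallest valid adjustment set.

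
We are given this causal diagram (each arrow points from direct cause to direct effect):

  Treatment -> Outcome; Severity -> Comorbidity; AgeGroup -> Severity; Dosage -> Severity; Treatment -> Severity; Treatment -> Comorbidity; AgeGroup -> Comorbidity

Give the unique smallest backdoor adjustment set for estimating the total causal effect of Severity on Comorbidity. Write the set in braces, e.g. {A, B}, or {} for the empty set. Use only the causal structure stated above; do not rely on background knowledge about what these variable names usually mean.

{AgeGroup, Treatment}

Variables eligible for adjustment (non-descendants of Severity, excluding Severity and Comorbidity): {AgeGroup, Dosage, Outcome, Treatment}.
Backdoor paths from Severity to Comorbidity:
  P1: Severity <- AgeGroup -> Comorbidity
  P2: Severity <- Treatment -> Comorbidity
The empty set is not sufficient: P1 (Severity <- AgeGroup -> Comorbidity) has no collider blocking it and no conditioned non-collider, so it is open.
Try {AgeGroup, Treatment}:
  P1: blocked at fork node AgeGroup ∈ conditioning set.
  P2: blocked at fork node Treatment ∈ conditioning set.
{AgeGroup, Treatment} contains no descendant of Severity and blocks every backdoor path.
Every element of {AgeGroup, Treatment} is needed (dropping AgeGroup leaves P1 open; dropping Treatment leaves P2 open), so no proper subset is valid.
Among all size-2 subsets of the eligible variables, only {AgeGroup, Treatment} blocks every backdoor path, so it is the unique smallest valid adjustment set.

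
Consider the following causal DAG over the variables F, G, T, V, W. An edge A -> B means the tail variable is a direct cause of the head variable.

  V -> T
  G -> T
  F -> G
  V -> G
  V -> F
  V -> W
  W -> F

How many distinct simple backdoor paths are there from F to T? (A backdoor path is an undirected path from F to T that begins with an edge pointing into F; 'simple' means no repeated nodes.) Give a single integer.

4

A backdoor path from F to T is any simple undirected path whose first edge points into F (i.e. leaves F via a parent).
Parents of F: {V, W}.
Enumerating:
  P1: F <- V -> G -> T
  P2: F <- V -> T
  P3: F <- W <- V -> G -> T
  P4: F <- W <- V -> T
That exhausts the simple backdoor paths. Count: 4.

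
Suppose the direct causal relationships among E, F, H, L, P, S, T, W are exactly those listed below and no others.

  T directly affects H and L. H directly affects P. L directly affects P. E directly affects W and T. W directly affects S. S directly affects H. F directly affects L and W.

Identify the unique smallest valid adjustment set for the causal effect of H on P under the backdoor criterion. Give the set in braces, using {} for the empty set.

{L}

Variables eligible for adjustment (non-descendants of H, excluding H and P): {E, F, L, S, T, W}.
Backdoor paths from H to P:
  P1: H <- T <- E -> W <- F -> L -> P
  P2: H <- T -> L -> P
  P3: H <- S <- W <- E -> T -> L -> P
  P4: H <- S <- W <- F -> L -> P
The empty set is not sufficient: P2 (H <- T -> L -> P) has no collider blocking it and no conditioned non-collider, so it is open.
Try {L}:
  P1: blocked at collider W (neither it nor any descendant is in the conditioning set).
  P2: blocked at chain node L ∈ conditioning set.
  P3: blocked at chain node L ∈ conditioning set.
  P4: blocked at chain node L ∈ conditioning set.
{L} contains no descendant of H and blocks every backdoor path.
No other singleton works — e.g. {E} leaves P2 open — so {L} is the unique smallest valid adjustment set.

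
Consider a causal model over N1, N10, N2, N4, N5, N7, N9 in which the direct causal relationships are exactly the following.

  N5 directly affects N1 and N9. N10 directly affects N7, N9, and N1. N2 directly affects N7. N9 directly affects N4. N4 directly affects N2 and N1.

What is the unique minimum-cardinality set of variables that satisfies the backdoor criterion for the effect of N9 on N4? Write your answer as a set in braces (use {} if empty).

Variables eligible for adjustment (non-descendants of N9, excluding N9 and N4): {N10, N5}.
Backdoor paths from N9 to N4:
  P1: N9 <- N5 -> N1 <- N10 -> N7 <- N2 <- N4
  P2: N9 <- N5 -> N1 <- N4
  P3: N9 <- N10 -> N1 <- N4
  P4: N9 <- N10 -> N7 <- N2 <- N4
Each backdoor path contains an unconditioned collider, so every path is already blocked with the empty conditioning set:
  P1: blocked at collider N1 (neither it nor any descendant is in the conditioning set).
  P2: blocked at collider N1 (neither it nor any descendant is in the conditioning set).
  P3: blocked at collider N1 (neither it nor any descendant is in the conditioning set).
  P4: blocked at collider N7 (neither it nor any descendant is in the conditioning set).
The empty set is therefore the unique smallest valid set.

{}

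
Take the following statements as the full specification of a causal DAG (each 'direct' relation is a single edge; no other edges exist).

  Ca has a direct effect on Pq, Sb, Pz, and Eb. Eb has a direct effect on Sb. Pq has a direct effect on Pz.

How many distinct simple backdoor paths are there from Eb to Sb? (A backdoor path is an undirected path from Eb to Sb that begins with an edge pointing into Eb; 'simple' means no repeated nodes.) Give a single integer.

A backdoor path from Eb to Sb is any simple undirected path whose first edge points into Eb (i.e. leaves Eb via a parent).
Parents of Eb: {Ca}.
Enumerating:
  P1: Eb <- Ca -> Sb
That exhausts the simple backdoor paths. Count: 1.

1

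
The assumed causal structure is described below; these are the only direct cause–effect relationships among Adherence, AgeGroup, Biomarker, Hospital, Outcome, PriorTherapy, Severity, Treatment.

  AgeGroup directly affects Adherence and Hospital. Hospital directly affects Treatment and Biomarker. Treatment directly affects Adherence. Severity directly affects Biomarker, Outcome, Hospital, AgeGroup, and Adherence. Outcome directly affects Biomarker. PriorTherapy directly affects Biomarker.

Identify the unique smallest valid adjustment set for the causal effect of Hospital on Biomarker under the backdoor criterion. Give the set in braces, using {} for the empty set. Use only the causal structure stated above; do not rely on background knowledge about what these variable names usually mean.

{Severity}

Variables eligible for adjustment (non-descendants of Hospital, excluding Hospital and Biomarker): {AgeGroup, Outcome, PriorTherapy, Severity}.
Backdoor paths from Hospital to Biomarker:
  P1: Hospital <- Severity -> Outcome -> Biomarker
  P2: Hospital <- Severity -> Biomarker
  P3: Hospital <- AgeGroup <- Severity -> Outcome -> Biomarker
  P4: Hospital <- AgeGroup <- Severity -> Biomarker
  P5: Hospital <- AgeGroup -> Adherence <- Severity -> Outcome -> Biomarker
  P6: Hospital <- AgeGroup -> Adherence <- Severity -> Biomarker
The empty set is not sufficient: P1 (Hospital <- Severity -> Outcome -> Biomarker) has no collider blocking it and no conditioned non-collider, so it is open.
Try {Severity}:
  P1: blocked at fork node Severity ∈ conditioning set.
  P2: blocked at fork node Severity ∈ conditioning set.
  P3: blocked at fork node Severity ∈ conditioning set.
  P4: blocked at fork node Severity ∈ conditioning set.
  P5: blocked at collider Adherence (neither it nor any descendant is in the conditioning set).
  P6: blocked at collider Adherence (neither it nor any descendant is in the conditioning set).
{Severity} contains no descendant of Hospital and blocks every backdoor path.
No other singleton works — e.g. {PriorTherapy} leaves P1 open — so {Severity} is the unique smallest valid adjustment set.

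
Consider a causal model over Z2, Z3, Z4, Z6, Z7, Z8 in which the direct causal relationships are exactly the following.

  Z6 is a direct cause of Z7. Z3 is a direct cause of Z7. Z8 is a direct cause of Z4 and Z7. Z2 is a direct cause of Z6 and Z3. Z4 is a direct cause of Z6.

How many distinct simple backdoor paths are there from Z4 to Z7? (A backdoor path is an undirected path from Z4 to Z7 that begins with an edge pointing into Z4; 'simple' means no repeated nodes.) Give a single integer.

1

A backdoor path from Z4 to Z7 is any simple undirected path whose first edge points into Z4 (i.e. leaves Z4 via a parent).
Parents of Z4: {Z8}.
Enumerating:
  P1: Z4 <- Z8 -> Z7
That exhausts the simple backdoor paths. Count: 1.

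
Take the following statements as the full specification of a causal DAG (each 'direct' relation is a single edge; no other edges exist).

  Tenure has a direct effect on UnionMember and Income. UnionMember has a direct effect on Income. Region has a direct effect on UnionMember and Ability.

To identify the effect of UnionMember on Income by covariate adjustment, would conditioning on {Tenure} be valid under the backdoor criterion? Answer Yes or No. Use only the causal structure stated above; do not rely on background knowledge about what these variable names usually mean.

Yes

Backdoor paths from UnionMember to Income (paths whose first edge points into UnionMember):
  P1: UnionMember <- Tenure -> Income
Condition 1 (no descendant of UnionMember in the set): holds — descendants of UnionMember are {Income}; none are in {Tenure}.
Condition 2 (every backdoor path blocked by {Tenure}):
  P1: blocked at fork node Tenure ∈ conditioning set.
{Tenure} satisfies the backdoor criterion.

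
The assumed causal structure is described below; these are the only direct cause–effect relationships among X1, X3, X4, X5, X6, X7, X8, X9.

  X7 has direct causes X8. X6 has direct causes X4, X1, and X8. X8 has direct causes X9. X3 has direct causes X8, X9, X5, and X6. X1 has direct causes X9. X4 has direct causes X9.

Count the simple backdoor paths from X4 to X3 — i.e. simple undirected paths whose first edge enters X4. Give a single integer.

5

A backdoor path from X4 to X3 is any simple undirected path whose first edge points into X4 (i.e. leaves X4 via a parent).
Parents of X4: {X9}.
Enumerating:
  P1: X4 <- X9 -> X8 -> X6 -> X3
  P2: X4 <- X9 -> X8 -> X3
  P3: X4 <- X9 -> X1 -> X6 <- X8 -> X3
  P4: X4 <- X9 -> X1 -> X6 -> X3
  P5: X4 <- X9 -> X3
That exhausts the simple backdoor paths. Count: 5.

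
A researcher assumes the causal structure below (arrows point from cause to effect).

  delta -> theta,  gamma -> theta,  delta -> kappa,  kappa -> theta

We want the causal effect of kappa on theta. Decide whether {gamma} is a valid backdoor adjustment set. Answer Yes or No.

No

Backdoor paths from kappa to theta (paths whose first edge points into kappa):
  P1: kappa <- delta -> theta
Condition 1 (no descendant of kappa in the set): holds — descendants of kappa are {theta}; none are in {gamma}.
Condition 2 (every backdoor path blocked by {gamma}):
  P1: open — no interior node is in the conditioning set.
{gamma} does not satisfy the backdoor criterion.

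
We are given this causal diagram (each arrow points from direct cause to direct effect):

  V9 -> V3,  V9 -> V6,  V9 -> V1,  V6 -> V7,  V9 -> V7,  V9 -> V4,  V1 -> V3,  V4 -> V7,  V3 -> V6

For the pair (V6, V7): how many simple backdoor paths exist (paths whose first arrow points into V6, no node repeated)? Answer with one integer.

A backdoor path from V6 to V7 is any simple undirected path whose first edge points into V6 (i.e. leaves V6 via a parent).
Parents of V6: {V3, V9}.
Enumerating:
  P1: V6 <- V9 -> V4 -> V7
  P2: V6 <- V9 -> V7
  P3: V6 <- V3 <- V9 -> V4 -> V7
  P4: V6 <- V3 <- V9 -> V7
  P5: V6 <- V3 <- V1 <- V9 -> V4 -> V7
  P6: V6 <- V3 <- V1 <- V9 -> V7
That exhausts the simple backdoor paths. Count: 6.

6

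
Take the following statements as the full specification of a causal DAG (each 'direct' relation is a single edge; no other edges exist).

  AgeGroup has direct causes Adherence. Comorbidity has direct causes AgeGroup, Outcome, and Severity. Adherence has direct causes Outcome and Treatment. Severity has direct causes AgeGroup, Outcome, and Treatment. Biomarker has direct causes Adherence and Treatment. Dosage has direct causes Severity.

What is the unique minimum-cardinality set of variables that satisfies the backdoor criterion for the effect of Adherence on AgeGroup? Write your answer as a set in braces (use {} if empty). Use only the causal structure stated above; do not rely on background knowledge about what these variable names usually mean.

Variables eligible for adjustment (non-descendants of Adherence, excluding Adherence and AgeGroup): {Outcome, Treatment}.
Backdoor paths from Adherence to AgeGroup:
  P1: Adherence <- Outcome -> Severity <- AgeGroup
  P2: Adherence <- Outcome -> Severity -> Comorbidity <- AgeGroup
  P3: Adherence <- Outcome -> Comorbidity <- AgeGroup
  P4: Adherence <- Outcome -> Comorbidity <- Severity <- AgeGroup
  P5: Adherence <- Treatment -> Severity <- Outcome -> Comorbidity <- AgeGroup
  P6: Adherence <- Treatment -> Severity <- AgeGroup
  P7: Adherence <- Treatment -> Severity -> Comorbidity <- AgeGroup
Each backdoor path contains an unconditioned collider, so every path is already blocked with the empty conditioning set:
  P1: blocked at collider Severity (neither it nor any descendant is in the conditioning set).
  P2: blocked at collider Comorbidity (neither it nor any descendant is in the conditioning set).
  P3: blocked at collider Comorbidity (neither it nor any descendant is in the conditioning set).
  P4: blocked at collider Comorbidity (neither it nor any descendant is in the conditioning set).
  P5: blocked at collider Severity (neither it nor any descendant is in the conditioning set).
  P6: blocked at collider Severity (neither it nor any descendant is in the conditioning set).
  P7: blocked at collider Comorbidity (neither it nor any descendant is in the conditioning set).
The empty set is therefore the unique smallest valid set.

{}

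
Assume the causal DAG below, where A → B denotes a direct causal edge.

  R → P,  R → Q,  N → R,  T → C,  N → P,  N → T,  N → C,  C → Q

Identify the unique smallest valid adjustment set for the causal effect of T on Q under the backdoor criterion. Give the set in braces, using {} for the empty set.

{N}

Variables eligible for adjustment (non-descendants of T, excluding T and Q): {N, P, R}.
Backdoor paths from T to Q:
  P1: T <- N -> R -> Q
  P2: T <- N -> C -> Q
  P3: T <- N -> P <- R -> Q
The empty set is not sufficient: P1 (T <- N -> R -> Q) has no collider blocking it and no conditioned non-collider, so it is open.
Try {N}:
  P1: blocked at fork node N ∈ conditioning set.
  P2: blocked at fork node N ∈ conditioning set.
  P3: blocked at fork node N ∈ conditioning set.
{N} contains no descendant of T and blocks every backdoor path.
No other singleton works — e.g. {R} leaves P2 open — so {N} is the unique smallest valid adjustment set.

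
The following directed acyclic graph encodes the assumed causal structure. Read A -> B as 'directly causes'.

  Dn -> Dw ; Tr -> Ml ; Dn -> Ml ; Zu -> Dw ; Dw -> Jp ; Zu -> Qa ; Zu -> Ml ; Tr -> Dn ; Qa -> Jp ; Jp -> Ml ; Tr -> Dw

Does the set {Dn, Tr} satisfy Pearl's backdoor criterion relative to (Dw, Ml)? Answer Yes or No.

No

Backdoor paths from Dw to Ml (paths whose first edge points into Dw):
  P1: Dw <- Zu -> Qa -> Jp -> Ml
  P2: Dw <- Zu -> Ml
  P3: Dw <- Tr -> Dn -> Ml
  P4: Dw <- Tr -> Ml
  P5: Dw <- Dn <- Tr -> Ml
  P6: Dw <- Dn -> Ml
Condition 1 (no descendant of Dw in the set): holds — descendants of Dw are {Jp, Ml}; none are in {Dn, Tr}.
Condition 2 (every backdoor path blocked by {Dn, Tr}):
  P1: open — no interior node is in the conditioning set.
  P2: open — no interior node is in the conditioning set.
  P3: blocked at fork node Tr ∈ conditioning set.
  P4: blocked at fork node Tr ∈ conditioning set.
  P5: blocked at chain node Dn ∈ conditioning set.
  P6: blocked at fork node Dn ∈ conditioning set.
{Dn, Tr} does not satisfy the backdoor criterion.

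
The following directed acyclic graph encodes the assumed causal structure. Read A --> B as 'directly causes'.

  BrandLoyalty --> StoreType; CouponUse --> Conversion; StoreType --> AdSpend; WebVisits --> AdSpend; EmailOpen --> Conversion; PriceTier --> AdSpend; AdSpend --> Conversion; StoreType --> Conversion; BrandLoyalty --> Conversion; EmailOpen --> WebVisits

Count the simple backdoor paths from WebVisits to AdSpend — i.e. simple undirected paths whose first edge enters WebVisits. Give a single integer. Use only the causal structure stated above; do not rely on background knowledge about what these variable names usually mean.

3

A backdoor path from WebVisits to AdSpend is any simple undirected path whose first edge points into WebVisits (i.e. leaves WebVisits via a parent).
Parents of WebVisits: {EmailOpen}.
Enumerating:
  P1: WebVisits <- EmailOpen -> Conversion <- BrandLoyalty -> StoreType -> AdSpend
  P2: WebVisits <- EmailOpen -> Conversion <- StoreType -> AdSpend
  P3: WebVisits <- EmailOpen -> Conversion <- AdSpend
That exhausts the simple backdoor paths. Count: 3.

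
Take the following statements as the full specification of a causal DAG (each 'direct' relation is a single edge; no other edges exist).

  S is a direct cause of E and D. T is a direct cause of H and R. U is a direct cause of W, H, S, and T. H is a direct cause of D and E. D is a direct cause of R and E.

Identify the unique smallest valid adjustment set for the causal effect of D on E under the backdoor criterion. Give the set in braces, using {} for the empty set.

{H, S}

Variables eligible for adjustment (non-descendants of D, excluding D and E): {H, S, T, U, W}.
Backdoor paths from D to E:
  P1: D <- H <- U -> S -> E
  P2: D <- H <- T <- U -> S -> E
  P3: D <- H -> E
  P4: D <- S <- U -> T -> H -> E
  P5: D <- S <- U -> H -> E
  P6: D <- S -> E
The empty set is not sufficient: P1 (D <- H <- U -> S -> E) has no collider blocking it and no conditioned non-collider, so it is open.
Try {H, S}:
  P1: blocked at chain node H ∈ conditioning set.
  P2: blocked at chain node H ∈ conditioning set.
  P3: blocked at fork node H ∈ conditioning set.
  P4: blocked at chain node S ∈ conditioning set.
  P5: blocked at chain node S ∈ conditioning set.
  P6: blocked at fork node S ∈ conditioning set.
{H, S} contains no descendant of D and blocks every backdoor path.
Every element of {H, S} is needed (dropping H leaves P3 open; dropping S leaves P6 open), so no proper subset is valid.
Among all size-2 subsets of the eligible variables, only {H, S} blocks every backdoor path, so it is the unique smallest valid adjustment set.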